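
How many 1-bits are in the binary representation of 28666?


0b110111111111010 has 12 set bits

12


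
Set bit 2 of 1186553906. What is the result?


1186553906 | (1 << 2) = 1186553906 | 4 = 1186553910

1186553910


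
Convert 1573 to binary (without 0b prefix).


1573 = 11000100101 in binary

11000100101


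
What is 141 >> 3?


0b10001101 >> 3 = 0b10001 = 17

17


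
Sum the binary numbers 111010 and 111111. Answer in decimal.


111010 + 111111 = 1111001 = 121

121


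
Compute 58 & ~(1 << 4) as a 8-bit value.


58 & ~(1 << 4) = 42

42


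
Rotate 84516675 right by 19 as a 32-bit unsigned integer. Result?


Rotate 0b101000010011001111101000011 right by 19 (32-bit) = 0b110011111010000110000010100001 = 870867105

870867105


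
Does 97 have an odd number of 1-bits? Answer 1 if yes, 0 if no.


0b1100001 has 3 ones => parity 1

1


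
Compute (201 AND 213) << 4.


Step 1: 201 & 213 = 193
Step 2: 193 << 4 = 3088

3088


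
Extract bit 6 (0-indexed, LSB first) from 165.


0b10100101, position 6 = 0

0


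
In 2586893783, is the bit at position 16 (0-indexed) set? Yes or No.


0b10011010001100001101110111010111, bit 16 = 0. No

No


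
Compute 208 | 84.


0b11010000 | 0b1010100 = 0b11010100 = 212

212


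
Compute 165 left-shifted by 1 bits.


0b10100101 << 1 = 0b101001010 = 330

330


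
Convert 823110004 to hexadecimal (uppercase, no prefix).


823110004 = 310FA974 hex

310FA974


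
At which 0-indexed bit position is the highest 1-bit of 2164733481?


0b10000001000001110011011000101001. Highest set bit at position 31

31


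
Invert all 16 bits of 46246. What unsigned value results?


46246 ^ 65535 = 19289

19289


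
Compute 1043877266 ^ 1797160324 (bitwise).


0b111110001110000100110110010010 ^ 0b1101011000111100111110110000100 = 0b1010101001001100011000000010110 = 1428566038

1428566038


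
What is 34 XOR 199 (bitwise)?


0b100010 ^ 0b11000111 = 0b11100101 = 229

229


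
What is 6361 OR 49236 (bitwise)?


0b1100011011001 | 0b1100000001010100 = 0b1101100011011101 = 55517

55517


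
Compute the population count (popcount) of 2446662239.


0b10010001110101010001101001011111 has 17 set bits

17


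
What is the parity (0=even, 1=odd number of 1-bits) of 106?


0b1101010 has 4 ones => parity 0

0


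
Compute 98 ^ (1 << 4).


98 ^ (1 << 4) = 98 ^ 16 = 114

114


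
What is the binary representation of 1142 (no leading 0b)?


1142 = 10001110110 in binary

10001110110


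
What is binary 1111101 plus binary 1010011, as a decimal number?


1111101 + 1010011 = 11010000 = 208

208


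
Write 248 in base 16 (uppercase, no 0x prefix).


248 = F8 hex

F8


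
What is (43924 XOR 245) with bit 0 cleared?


Step 1: 43924 ^ 245 = 43873
Step 2: 43873 & ~(1 << 0) = 43872

43872


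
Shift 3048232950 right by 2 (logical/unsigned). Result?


0b10110101101100000101011111110110 >> 2 = 0b101101011011000001010111111101 = 762058237

762058237


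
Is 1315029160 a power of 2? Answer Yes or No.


0b1001110011000011100000010101000. Multiple bits set => No

No


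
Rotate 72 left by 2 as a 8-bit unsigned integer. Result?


Rotate 0b1001000 left by 2 (8-bit) = 0b100001 = 33

33


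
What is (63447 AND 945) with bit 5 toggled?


Step 1: 63447 & 945 = 913
Step 2: 913 ^ (1 << 5) = 913 ^ 32 = 945

945


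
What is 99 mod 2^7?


99 & 127 = 99

99


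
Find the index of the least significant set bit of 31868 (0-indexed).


0b111110001111100. Lowest set bit at position 2

2


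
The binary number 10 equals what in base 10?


10 in decimal = 2

2


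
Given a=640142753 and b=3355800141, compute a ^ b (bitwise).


640142753 ^ 3355800141 = 3995254764

3995254764


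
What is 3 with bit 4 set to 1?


3 | (1 << 4) = 3 | 16 = 19

19


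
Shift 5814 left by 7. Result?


0b1011010110110 << 7 = 0b10110101101100000000 = 744192

744192


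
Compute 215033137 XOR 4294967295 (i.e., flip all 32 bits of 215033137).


215033137 ^ 4294967295 = 4079934158

4079934158


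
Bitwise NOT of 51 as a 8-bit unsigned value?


~0b110011 = 0b11001100 = 204 (8-bit unsigned)

204


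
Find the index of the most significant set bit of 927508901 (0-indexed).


0b110111010010001010100110100101. Highest set bit at position 29

29


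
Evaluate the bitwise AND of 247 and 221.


0b11110111 & 0b11011101 = 0b11010101 = 213

213


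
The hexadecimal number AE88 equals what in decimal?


AE88 hex = 44680 decimal

44680


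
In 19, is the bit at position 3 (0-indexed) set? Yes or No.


0b10011, bit 3 = 0. No

No


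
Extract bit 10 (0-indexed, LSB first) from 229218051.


0b1101101010011001011100000011, position 10 = 1

1


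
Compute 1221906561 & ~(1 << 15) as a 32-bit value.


1221906561 & ~(1 << 15) = 1221873793

1221873793


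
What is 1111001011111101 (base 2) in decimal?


1111001011111101 in decimal = 62205

62205


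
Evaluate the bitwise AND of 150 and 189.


0b10010110 & 0b10111101 = 0b10010100 = 148

148


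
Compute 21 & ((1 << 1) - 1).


21 & 1 = 1

1


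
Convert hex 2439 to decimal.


2439 hex = 9273 decimal

9273


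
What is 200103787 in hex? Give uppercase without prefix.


200103787 = BED576B hex

BED576B


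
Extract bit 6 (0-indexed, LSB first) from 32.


0b100000, position 6 = 0

0


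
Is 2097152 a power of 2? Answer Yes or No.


0b1000000000000000000000. Only one bit set => Yes

Yes


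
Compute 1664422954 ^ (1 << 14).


1664422954 ^ (1 << 14) = 1664422954 ^ 16384 = 1664439338

1664439338


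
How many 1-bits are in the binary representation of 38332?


0b1001010110111100 has 9 set bits

9


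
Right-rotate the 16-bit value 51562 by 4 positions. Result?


Rotate 0b1100100101101010 right by 4 (16-bit) = 0b1010110010010110 = 44182

44182


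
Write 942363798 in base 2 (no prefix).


942363798 = 111000001010110101010010010110 in binary

111000001010110101010010010110


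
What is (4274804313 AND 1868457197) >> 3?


Step 1: 4274804313 & 1868457197 = 1850491977
Step 2: 1850491977 >> 3 = 231311497

231311497


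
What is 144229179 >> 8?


0b1000100110001100001100111011 >> 8 = 0b10001001100011000011 = 563395

563395


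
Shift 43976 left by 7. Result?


0b1010101111001000 << 7 = 0b10101011110010000000000 = 5628928

5628928


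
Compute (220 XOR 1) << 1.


Step 1: 220 ^ 1 = 221
Step 2: 221 << 1 = 442

442


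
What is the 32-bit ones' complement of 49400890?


49400890 ^ 4294967295 = 4245566405

4245566405


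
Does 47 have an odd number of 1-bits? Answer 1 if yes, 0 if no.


0b101111 has 5 ones => parity 1

1


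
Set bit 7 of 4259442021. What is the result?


4259442021 | (1 << 7) = 4259442021 | 128 = 4259442149

4259442149


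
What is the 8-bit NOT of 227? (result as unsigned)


~0b11100011 = 0b11100 = 28 (8-bit unsigned)

28


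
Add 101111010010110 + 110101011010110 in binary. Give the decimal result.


101111010010110 + 110101011010110 = 1100100101101100 = 51564

51564


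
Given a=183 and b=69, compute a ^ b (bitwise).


183 ^ 69 = 242

242


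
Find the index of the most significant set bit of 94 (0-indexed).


0b1011110. Highest set bit at position 6

6


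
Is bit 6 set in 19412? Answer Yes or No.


0b100101111010100, bit 6 = 1. Yes

Yes


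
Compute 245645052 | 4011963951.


0b1110101001000011111011111100 | 0b11101111001000011011011000101111 = 0b11101111101001011011111011111111 = 4020616959

4020616959


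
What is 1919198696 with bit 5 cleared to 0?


1919198696 & ~(1 << 5) = 1919198664

1919198664


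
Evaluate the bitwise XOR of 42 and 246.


0b101010 ^ 0b11110110 = 0b11011100 = 220

220


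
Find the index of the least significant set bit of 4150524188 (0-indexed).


0b11110111011000111111100100011100. Lowest set bit at position 2

2


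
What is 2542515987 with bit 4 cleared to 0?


2542515987 & ~(1 << 4) = 2542515971

2542515971


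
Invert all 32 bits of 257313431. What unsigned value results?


257313431 ^ 4294967295 = 4037653864

4037653864


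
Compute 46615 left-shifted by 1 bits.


0b1011011000010111 << 1 = 0b10110110000101110 = 93230

93230


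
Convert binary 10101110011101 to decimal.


10101110011101 in decimal = 11165

11165


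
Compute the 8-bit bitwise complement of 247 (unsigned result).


~0b11110111 = 0b1000 = 8 (8-bit unsigned)

8


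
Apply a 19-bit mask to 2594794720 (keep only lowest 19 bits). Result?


2594794720 & 524287 = 93408

93408


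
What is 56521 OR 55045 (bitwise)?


0b1101110011001001 | 0b1101011100000101 = 0b1101111111001101 = 57293

57293


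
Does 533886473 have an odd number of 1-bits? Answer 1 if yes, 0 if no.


0b11111110100100111011000001001 has 16 ones => parity 0

0


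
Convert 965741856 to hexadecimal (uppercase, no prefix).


965741856 = 39900D20 hex

39900D20


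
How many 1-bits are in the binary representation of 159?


0b10011111 has 6 set bits

6


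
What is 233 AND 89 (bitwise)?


0b11101001 & 0b1011001 = 0b1001001 = 73

73


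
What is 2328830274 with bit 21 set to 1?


2328830274 | (1 << 21) = 2328830274 | 2097152 = 2330927426

2330927426


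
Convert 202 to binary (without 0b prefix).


202 = 11001010 in binary

11001010


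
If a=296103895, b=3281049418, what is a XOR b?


296103895 ^ 3281049418 = 3526817949

3526817949


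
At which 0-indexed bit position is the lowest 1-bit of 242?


0b11110010. Lowest set bit at position 1

1


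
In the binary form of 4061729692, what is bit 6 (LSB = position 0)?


0b11110010000110010001001110011100, position 6 = 0

0


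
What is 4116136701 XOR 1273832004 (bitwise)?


0b11110101010101110100001011111101 ^ 0b1001011111011010010001001000100 = 0b10111110101110100110000010111001 = 3199885497

3199885497


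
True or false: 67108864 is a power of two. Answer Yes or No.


0b100000000000000000000000000. Only one bit set => Yes

Yes


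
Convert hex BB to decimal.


BB hex = 187 decimal

187


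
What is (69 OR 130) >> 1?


Step 1: 69 | 130 = 199
Step 2: 199 >> 1 = 99

99


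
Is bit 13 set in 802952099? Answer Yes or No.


0b101111110111000001001110100011, bit 13 = 0. No

No


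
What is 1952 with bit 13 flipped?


1952 ^ (1 << 13) = 1952 ^ 8192 = 10144

10144


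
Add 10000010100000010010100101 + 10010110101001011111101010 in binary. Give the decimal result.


10000010100000010010100101 + 10010110101001011111101010 = 100011001001001110010001111 = 73702543

73702543


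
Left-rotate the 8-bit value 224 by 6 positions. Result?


Rotate 0b11100000 left by 6 (8-bit) = 0b111000 = 56

56


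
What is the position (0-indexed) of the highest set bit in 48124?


0b1011101111111100. Highest set bit at position 15

15


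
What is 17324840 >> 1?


0b1000010000101101100101000 >> 1 = 0b100001000010110110010100 = 8662420

8662420


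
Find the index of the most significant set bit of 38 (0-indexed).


0b100110. Highest set bit at position 5

5


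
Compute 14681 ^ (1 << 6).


14681 ^ (1 << 6) = 14681 ^ 64 = 14617

14617


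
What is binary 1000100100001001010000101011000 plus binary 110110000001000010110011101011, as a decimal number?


1000100100001001010000101011000 + 110110000001000010110011101011 = 1111010100010001100111001000011 = 2055786051

2055786051


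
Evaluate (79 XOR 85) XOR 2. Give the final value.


Step 1: 79 ^ 85 = 26
Step 2: 26 ^ 2 = 24

24


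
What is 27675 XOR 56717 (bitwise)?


0b110110000011011 ^ 0b1101110110001101 = 0b1011000110010110 = 45462

45462


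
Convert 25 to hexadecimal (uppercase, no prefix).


25 = 19 hex

19


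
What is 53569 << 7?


0b1101000101000001 << 7 = 0b11010001010000010000000 = 6856832

6856832


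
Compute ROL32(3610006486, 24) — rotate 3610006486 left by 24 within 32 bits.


Rotate 0b11010111001011000101001111010110 left by 24 (32-bit) = 0b11010110110101110010110001010011 = 3604425811

3604425811


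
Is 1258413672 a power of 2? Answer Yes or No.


0b1001011000000011101111001101000. Multiple bits set => No

No


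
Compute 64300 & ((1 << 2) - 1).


64300 & 3 = 0

0


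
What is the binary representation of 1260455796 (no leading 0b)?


1260455796 = 1001011001000010000011101110100 in binary

1001011001000010000011101110100


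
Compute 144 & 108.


0b10010000 & 0b1101100 = 0b0 = 0

0


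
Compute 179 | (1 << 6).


179 | (1 << 6) = 179 | 64 = 243

243


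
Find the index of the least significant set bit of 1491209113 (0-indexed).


0b1011000111000100000101110011001. Lowest set bit at position 0

0


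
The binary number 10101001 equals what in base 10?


10101001 in decimal = 169

169


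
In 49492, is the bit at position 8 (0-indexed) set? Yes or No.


0b1100000101010100, bit 8 = 1. Yes

Yes


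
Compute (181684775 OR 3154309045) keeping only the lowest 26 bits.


Step 1: 181684775 | 3154309045 = 3201757111
Step 2: 3201757111 & 67108863 = 47640503

47640503


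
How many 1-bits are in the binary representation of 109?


0b1101101 has 5 set bits

5


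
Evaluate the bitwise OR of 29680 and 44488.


0b111001111110000 | 0b1010110111001000 = 0b1111111111111000 = 65528

65528


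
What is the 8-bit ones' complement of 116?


116 ^ 255 = 139

139


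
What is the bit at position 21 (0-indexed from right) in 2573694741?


0b10011001011001110111011100010101, position 21 = 1

1


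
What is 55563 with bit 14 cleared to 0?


55563 & ~(1 << 14) = 39179

39179


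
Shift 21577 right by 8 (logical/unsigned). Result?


0b101010001001001 >> 8 = 0b1010100 = 84

84


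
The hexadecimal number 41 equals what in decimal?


41 hex = 65 decimal

65


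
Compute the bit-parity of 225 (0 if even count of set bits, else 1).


0b11100001 has 4 ones => parity 0

0


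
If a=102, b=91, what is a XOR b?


102 ^ 91 = 61

61


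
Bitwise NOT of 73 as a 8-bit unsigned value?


~0b1001001 = 0b10110110 = 182 (8-bit unsigned)

182


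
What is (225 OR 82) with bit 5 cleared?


Step 1: 225 | 82 = 243
Step 2: 243 & ~(1 << 5) = 211

211


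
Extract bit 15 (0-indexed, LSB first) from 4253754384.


0b11111101100010110010010000010000, position 15 = 0

0


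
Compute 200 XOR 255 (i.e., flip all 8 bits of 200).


200 ^ 255 = 55

55


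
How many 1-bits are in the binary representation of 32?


0b100000 has 1 set bits

1


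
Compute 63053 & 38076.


0b1111011001001101 & 0b1001010010111100 = 0b1001010000001100 = 37900

37900


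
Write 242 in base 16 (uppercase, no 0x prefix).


242 = F2 hex

F2


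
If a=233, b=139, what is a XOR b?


233 ^ 139 = 98

98


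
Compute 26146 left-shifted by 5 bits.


0b110011000100010 << 5 = 0b11001100010001000000 = 836672

836672


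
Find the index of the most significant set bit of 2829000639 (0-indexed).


0b10101000100111110001111110111111. Highest set bit at position 31

31


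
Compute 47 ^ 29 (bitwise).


0b101111 ^ 0b11101 = 0b110010 = 50

50


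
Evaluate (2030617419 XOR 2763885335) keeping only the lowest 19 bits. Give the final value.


Step 1: 2030617419 ^ 2763885335 = 3719645276
Step 2: 3719645276 & 524287 = 346204

346204


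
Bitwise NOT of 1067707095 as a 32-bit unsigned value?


~0b111111101000111110101011010111 = 0b11000000010111000001010100101000 = 3227260200 (32-bit unsigned)

3227260200


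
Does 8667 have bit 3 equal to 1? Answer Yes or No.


0b10000111011011, bit 3 = 1. Yes

Yes


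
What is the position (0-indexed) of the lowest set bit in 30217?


0b111011000001001. Lowest set bit at position 0

0


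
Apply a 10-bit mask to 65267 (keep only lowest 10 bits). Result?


65267 & 1023 = 755

755


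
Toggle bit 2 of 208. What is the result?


208 ^ (1 << 2) = 208 ^ 4 = 212

212


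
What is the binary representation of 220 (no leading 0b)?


220 = 11011100 in binary

11011100


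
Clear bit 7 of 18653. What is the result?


18653 & ~(1 << 7) = 18525

18525


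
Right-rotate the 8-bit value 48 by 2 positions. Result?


Rotate 0b110000 right by 2 (8-bit) = 0b1100 = 12

12


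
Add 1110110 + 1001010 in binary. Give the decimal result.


1110110 + 1001010 = 11000000 = 192

192


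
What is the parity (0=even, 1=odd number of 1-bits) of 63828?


0b1111100101010100 has 9 ones => parity 1

1


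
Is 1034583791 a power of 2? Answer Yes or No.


0b111101101010100111111011101111. Multiple bits set => No

No


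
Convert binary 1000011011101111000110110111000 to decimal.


1000011011101111000110110111000 in decimal = 1131908536

1131908536


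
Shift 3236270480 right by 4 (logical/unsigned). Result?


0b11000000111001011001000110010000 >> 4 = 0b1100000011100101100100011001 = 202266905

202266905


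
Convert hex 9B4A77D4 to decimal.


9B4A77D4 hex = 2605348820 decimal

2605348820


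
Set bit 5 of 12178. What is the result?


12178 | (1 << 5) = 12178 | 32 = 12210

12210


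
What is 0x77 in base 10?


77 hex = 119 decimal

119


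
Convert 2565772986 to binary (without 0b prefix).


2565772986 = 10011000111011101001011010111010 in binary

10011000111011101001011010111010


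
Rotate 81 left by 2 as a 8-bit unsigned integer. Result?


Rotate 0b1010001 left by 2 (8-bit) = 0b1000101 = 69

69


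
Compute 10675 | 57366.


0b10100110110011 | 0b1110000000010110 = 0b1110100110110111 = 59831

59831


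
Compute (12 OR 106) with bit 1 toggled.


Step 1: 12 | 106 = 110
Step 2: 110 ^ (1 << 1) = 110 ^ 2 = 108

108


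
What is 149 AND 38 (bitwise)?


0b10010101 & 0b100110 = 0b100 = 4

4


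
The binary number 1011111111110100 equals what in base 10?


1011111111110100 in decimal = 49140

49140


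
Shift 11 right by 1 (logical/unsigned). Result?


0b1011 >> 1 = 0b101 = 5

5


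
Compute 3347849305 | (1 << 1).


3347849305 | (1 << 1) = 3347849305 | 2 = 3347849307

3347849307


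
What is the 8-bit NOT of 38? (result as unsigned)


~0b100110 = 0b11011001 = 217 (8-bit unsigned)

217


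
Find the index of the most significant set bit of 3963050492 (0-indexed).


0b11101100001101110101100111111100. Highest set bit at position 31

31


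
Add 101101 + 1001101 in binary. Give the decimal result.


101101 + 1001101 = 1111010 = 122

122


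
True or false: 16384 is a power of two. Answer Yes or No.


0b100000000000000. Only one bit set => Yes

Yes


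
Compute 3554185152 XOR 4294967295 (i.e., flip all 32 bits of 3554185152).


3554185152 ^ 4294967295 = 740782143

740782143


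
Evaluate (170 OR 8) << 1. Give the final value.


Step 1: 170 | 8 = 170
Step 2: 170 << 1 = 340

340


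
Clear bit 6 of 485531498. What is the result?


485531498 & ~(1 << 6) = 485531434

485531434


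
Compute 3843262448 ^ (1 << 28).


3843262448 ^ (1 << 28) = 3843262448 ^ 268435456 = 4111697904

4111697904


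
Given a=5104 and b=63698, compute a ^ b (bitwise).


5104 ^ 63698 = 60194

60194


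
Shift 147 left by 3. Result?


0b10010011 << 3 = 0b10010011000 = 1176

1176


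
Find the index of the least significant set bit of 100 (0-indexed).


0b1100100. Lowest set bit at position 2

2


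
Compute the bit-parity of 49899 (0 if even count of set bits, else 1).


0b1100001011101011 has 9 ones => parity 1

1


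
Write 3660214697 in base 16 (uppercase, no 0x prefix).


3660214697 = DA2A71A9 hex

DA2A71A9


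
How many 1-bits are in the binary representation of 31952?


0b111110011010000 has 8 set bits

8


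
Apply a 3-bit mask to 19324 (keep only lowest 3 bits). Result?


19324 & 7 = 4

4


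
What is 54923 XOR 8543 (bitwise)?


0b1101011010001011 ^ 0b10000101011111 = 0b1111011111010100 = 63444

63444


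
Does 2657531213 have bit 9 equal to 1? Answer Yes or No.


0b10011110011001101011010101001101, bit 9 = 0. No

No


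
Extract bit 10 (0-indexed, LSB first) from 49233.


0b1100000001010001, position 10 = 0

0


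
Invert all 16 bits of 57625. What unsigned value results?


57625 ^ 65535 = 7910

7910


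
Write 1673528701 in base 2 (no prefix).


1673528701 = 1100011110000000000010101111101 in binary

1100011110000000000010101111101


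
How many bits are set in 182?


0b10110110 has 5 set bits

5


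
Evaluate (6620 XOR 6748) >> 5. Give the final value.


Step 1: 6620 ^ 6748 = 896
Step 2: 896 >> 5 = 28

28


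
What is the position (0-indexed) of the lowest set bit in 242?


0b11110010. Lowest set bit at position 1

1


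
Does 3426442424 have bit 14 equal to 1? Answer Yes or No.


0b11001100001110110101110010111000, bit 14 = 1. Yes

Yes


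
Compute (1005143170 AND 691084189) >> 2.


Step 1: 1005143170 & 691084189 = 690028672
Step 2: 690028672 >> 2 = 172507168

172507168


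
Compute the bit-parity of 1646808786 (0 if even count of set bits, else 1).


0b1100010001010000100111011010010 has 13 ones => parity 1

1


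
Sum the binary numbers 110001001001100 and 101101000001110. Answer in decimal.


110001001001100 + 101101000001110 = 1011110001011010 = 48218

48218


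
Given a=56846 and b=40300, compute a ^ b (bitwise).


56846 ^ 40300 = 17250

17250


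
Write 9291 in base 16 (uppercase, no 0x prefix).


9291 = 244B hex

244B


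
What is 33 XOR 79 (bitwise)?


0b100001 ^ 0b1001111 = 0b1101110 = 110

110


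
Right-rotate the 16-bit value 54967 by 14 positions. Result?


Rotate 0b1101011010110111 right by 14 (16-bit) = 0b101101011011111 = 23263

23263


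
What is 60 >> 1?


0b111100 >> 1 = 0b11110 = 30

30


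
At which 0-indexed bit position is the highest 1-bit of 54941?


0b1101011010011101. Highest set bit at position 15

15


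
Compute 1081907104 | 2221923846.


0b1000000011111001001011110100000 | 0b10000100011011111101111000000110 = 0b11000100011111111101111110100110 = 3296714662

3296714662


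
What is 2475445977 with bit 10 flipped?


2475445977 ^ (1 << 10) = 2475445977 ^ 1024 = 2475444953

2475444953


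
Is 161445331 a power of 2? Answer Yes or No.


0b1001100111110111010111010011. Multiple bits set => No

No


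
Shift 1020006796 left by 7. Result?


0b111100110011000001000110001100 << 7 = 0b1111001100110000010001100011000000000 = 130560869888

130560869888


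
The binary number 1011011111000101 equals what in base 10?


1011011111000101 in decimal = 47045

47045


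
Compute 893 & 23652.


0b1101111101 & 0b101110001100100 = 0b1100100 = 100

100


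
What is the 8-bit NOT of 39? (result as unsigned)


~0b100111 = 0b11011000 = 216 (8-bit unsigned)

216


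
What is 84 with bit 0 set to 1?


84 | (1 << 0) = 84 | 1 = 85

85


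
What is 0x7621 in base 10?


7621 hex = 30241 decimal

30241


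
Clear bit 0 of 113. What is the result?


113 & ~(1 << 0) = 112

112


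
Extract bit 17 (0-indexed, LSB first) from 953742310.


0b111000110110001111001111100110, position 17 = 0

0


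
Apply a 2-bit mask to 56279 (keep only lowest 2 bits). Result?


56279 & 3 = 3

3


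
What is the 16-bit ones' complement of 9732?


9732 ^ 65535 = 55803

55803


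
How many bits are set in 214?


0b11010110 has 5 set bits

5


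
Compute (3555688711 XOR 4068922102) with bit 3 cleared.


Step 1: 3555688711 ^ 4068922102 = 560550897
Step 2: 560550897 & ~(1 << 3) = 560550897

560550897


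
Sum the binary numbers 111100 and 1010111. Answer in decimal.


111100 + 1010111 = 10010011 = 147

147


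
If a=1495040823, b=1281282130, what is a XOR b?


1495040823 ^ 1281282130 = 356668261

356668261


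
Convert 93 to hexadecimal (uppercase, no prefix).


93 = 5D hex

5D


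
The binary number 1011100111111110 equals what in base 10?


1011100111111110 in decimal = 47614

47614


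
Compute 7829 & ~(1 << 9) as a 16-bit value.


7829 & ~(1 << 9) = 7317

7317


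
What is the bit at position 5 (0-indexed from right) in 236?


0b11101100, position 5 = 1

1


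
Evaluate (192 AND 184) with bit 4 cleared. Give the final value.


Step 1: 192 & 184 = 128
Step 2: 128 & ~(1 << 4) = 128

128


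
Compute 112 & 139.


0b1110000 & 0b10001011 = 0b0 = 0

0


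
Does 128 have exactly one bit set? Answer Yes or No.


0b10000000. Only one bit set => Yes

Yes


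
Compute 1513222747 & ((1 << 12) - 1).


1513222747 & 4095 = 603

603


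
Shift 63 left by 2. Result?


0b111111 << 2 = 0b11111100 = 252

252


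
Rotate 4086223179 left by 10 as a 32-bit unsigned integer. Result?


Rotate 0b11110011100011101101000101001011 left by 10 (32-bit) = 0b111011010001010010111111001110 = 994389966

994389966


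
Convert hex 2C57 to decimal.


2C57 hex = 11351 decimal

11351


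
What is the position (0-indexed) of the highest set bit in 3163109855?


0b10111100100010010011100111011111. Highest set bit at position 31

31


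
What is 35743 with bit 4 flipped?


35743 ^ (1 << 4) = 35743 ^ 16 = 35727

35727


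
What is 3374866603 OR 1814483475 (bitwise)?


0b11001001001010000110000010101011 | 0b1101100001001101101001000010011 = 0b11101101001011101111001010111011 = 3979276987

3979276987


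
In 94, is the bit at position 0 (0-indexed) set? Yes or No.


0b1011110, bit 0 = 0. No

No


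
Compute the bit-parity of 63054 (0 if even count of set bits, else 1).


0b1111011001001110 has 10 ones => parity 0

0


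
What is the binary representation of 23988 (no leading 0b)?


23988 = 101110110110100 in binary

101110110110100


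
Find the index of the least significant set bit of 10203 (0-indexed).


0b10011111011011. Lowest set bit at position 0

0


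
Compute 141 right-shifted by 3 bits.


0b10001101 >> 3 = 0b10001 = 17

17


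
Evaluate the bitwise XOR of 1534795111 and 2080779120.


0b1011011011110110001110101100111 ^ 0b1111100000001100010101101110000 = 0b100111011111010011011000010111 = 662517271

662517271


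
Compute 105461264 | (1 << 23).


105461264 | (1 << 23) = 105461264 | 8388608 = 113849872

113849872


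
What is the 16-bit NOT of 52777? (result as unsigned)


~0b1100111000101001 = 0b11000111010110 = 12758 (16-bit unsigned)

12758


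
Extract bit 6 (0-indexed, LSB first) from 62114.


0b1111001010100010, position 6 = 0

0


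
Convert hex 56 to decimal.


56 hex = 86 decimal

86


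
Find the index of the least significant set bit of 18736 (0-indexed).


0b100100100110000. Lowest set bit at position 4

4


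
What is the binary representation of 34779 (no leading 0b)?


34779 = 1000011111011011 in binary

1000011111011011


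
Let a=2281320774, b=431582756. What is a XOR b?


2281320774 ^ 431582756 = 2655215458

2655215458


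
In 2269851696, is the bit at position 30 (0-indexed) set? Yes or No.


0b10000111010010110011000000110000, bit 30 = 0. No

No


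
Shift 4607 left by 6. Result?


0b1000111111111 << 6 = 0b1000111111111000000 = 294848

294848


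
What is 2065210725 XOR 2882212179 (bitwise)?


0b1111011000110001001110101100101 ^ 0b10101011110010110001000101010011 = 0b11010000110100111000110000110110 = 3503524918

3503524918


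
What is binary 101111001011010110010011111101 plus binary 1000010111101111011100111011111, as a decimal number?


101111001011010110010011111101 + 1000010111101111011100111011111 = 1110010001001010001111011011100 = 1915035356

1915035356


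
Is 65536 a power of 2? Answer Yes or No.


0b10000000000000000. Only one bit set => Yes

Yes


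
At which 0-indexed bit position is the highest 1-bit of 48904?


0b1011111100001000. Highest set bit at position 15

15


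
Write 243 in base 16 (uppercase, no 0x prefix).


243 = F3 hex

F3


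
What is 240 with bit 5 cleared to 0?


240 & ~(1 << 5) = 208

208


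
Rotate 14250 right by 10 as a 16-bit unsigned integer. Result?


Rotate 0b11011110101010 right by 10 (16-bit) = 0b1110101010001101 = 60045

60045


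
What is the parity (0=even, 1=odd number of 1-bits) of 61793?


0b1111000101100001 has 8 ones => parity 0

0


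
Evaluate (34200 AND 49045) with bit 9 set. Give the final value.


Step 1: 34200 & 49045 = 34192
Step 2: 34192 | (1 << 9) = 34192 | 512 = 34704

34704


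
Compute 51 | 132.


0b110011 | 0b10000100 = 0b10110111 = 183

183


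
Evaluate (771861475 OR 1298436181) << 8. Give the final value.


Step 1: 771861475 | 1298436181 = 1868938231
Step 2: 1868938231 << 8 = 478448187136

478448187136


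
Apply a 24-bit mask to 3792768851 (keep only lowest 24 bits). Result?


3792768851 & 16777215 = 1118035

1118035


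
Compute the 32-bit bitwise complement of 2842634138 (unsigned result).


~0b10101001011011110010011110011010 = 0b1010110100100001101100001100101 = 1452333157 (32-bit unsigned)

1452333157


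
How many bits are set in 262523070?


0b1111101001011100100010111110 has 17 set bits

17


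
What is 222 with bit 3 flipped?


222 ^ (1 << 3) = 222 ^ 8 = 214

214


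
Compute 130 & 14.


0b10000010 & 0b1110 = 0b10 = 2

2


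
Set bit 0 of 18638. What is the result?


18638 | (1 << 0) = 18638 | 1 = 18639

18639


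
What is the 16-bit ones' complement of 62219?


62219 ^ 65535 = 3316

3316


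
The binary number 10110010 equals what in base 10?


10110010 in decimal = 178

178


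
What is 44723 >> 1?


0b1010111010110011 >> 1 = 0b101011101011001 = 22361

22361


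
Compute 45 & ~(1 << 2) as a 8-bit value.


45 & ~(1 << 2) = 41

41


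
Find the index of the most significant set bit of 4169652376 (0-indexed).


0b11111000100001111101100010011000. Highest set bit at position 31

31


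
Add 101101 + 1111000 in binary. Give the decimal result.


101101 + 1111000 = 10100101 = 165

165


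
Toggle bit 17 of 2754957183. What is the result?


2754957183 ^ (1 << 17) = 2754957183 ^ 131072 = 2755088255

2755088255


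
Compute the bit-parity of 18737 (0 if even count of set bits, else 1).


0b100100100110001 has 6 ones => parity 0

0


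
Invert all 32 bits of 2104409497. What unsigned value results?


2104409497 ^ 4294967295 = 2190557798

2190557798


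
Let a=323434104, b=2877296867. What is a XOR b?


323434104 ^ 2877296867 = 3100059291

3100059291


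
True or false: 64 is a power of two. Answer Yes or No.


0b1000000. Only one bit set => Yes

Yes


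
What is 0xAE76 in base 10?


AE76 hex = 44662 decimal

44662


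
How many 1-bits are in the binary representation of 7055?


0b1101110001111 has 9 set bits

9


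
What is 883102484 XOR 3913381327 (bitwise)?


0b110100101000110001001100010100 ^ 0b11101001010000010111010111001111 = 0b11011101111000100110011011011011 = 3722602203

3722602203


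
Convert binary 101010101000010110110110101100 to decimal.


101010101000010110110110101100 in decimal = 715222444

715222444


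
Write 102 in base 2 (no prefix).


102 = 1100110 in binary

1100110


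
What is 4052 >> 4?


0b111111010100 >> 4 = 0b11111101 = 253

253


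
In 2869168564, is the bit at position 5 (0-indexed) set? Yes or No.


0b10101011000001000000100110110100, bit 5 = 1. Yes

Yes


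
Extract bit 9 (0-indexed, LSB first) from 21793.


0b101010100100001, position 9 = 0

0


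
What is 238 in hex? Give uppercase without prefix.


238 = EE hex

EE


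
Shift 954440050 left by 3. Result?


0b111000111000111001100101110010 << 3 = 0b111000111000111001100101110010000 = 7635520400

7635520400


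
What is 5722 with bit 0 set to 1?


5722 | (1 << 0) = 5722 | 1 = 5723

5723


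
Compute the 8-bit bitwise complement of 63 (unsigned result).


~0b111111 = 0b11000000 = 192 (8-bit unsigned)

192


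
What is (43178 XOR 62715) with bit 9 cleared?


Step 1: 43178 ^ 62715 = 23633
Step 2: 23633 & ~(1 << 9) = 23633

23633


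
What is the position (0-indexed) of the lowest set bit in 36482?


0b1000111010000010. Lowest set bit at position 1

1


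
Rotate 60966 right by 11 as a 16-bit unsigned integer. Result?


Rotate 0b1110111000100110 right by 11 (16-bit) = 0b1100010011011101 = 50397

50397


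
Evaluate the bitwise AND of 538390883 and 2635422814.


0b100000000101110011000101100011 & 0b10011101000101010101110001011110 = 0b101010001000001000010 = 1380418

1380418


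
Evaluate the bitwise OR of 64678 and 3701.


0b1111110010100110 | 0b111001110101 = 0b1111111011110111 = 65271

65271


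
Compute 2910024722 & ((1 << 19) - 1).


2910024722 & 524287 = 226322

226322


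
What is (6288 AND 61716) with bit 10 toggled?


Step 1: 6288 & 61716 = 4112
Step 2: 4112 ^ (1 << 10) = 4112 ^ 1024 = 5136

5136


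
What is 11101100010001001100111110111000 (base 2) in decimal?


11101100010001001100111110111000 in decimal = 3963932600

3963932600


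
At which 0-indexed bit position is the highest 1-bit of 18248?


0b100011101001000. Highest set bit at position 14

14


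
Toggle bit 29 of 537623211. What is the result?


537623211 ^ (1 << 29) = 537623211 ^ 536870912 = 752299

752299


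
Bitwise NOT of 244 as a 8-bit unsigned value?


~0b11110100 = 0b1011 = 11 (8-bit unsigned)

11


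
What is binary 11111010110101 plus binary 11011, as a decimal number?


11111010110101 + 11011 = 11111011010000 = 16080

16080


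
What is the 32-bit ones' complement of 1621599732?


1621599732 ^ 4294967295 = 2673367563

2673367563


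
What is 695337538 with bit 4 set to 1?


695337538 | (1 << 4) = 695337538 | 16 = 695337554

695337554


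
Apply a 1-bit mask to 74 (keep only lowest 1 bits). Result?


74 & 1 = 0

0


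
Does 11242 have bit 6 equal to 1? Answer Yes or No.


0b10101111101010, bit 6 = 1. Yes

Yes


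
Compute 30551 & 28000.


0b111011101010111 & 0b110110101100000 = 0b110010101000000 = 25920

25920


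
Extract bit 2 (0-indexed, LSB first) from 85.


0b1010101, position 2 = 1

1


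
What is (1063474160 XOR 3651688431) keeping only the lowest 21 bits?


Step 1: 1063474160 ^ 3651688431 = 3872064543
Step 2: 3872064543 & 2097151 = 721951

721951


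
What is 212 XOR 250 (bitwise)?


0b11010100 ^ 0b11111010 = 0b101110 = 46

46


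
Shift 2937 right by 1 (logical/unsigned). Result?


0b101101111001 >> 1 = 0b10110111100 = 1468

1468


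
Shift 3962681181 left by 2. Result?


0b11101100001100011011011101011101 << 2 = 0b1110110000110001101101110101110100 = 15850724724

15850724724


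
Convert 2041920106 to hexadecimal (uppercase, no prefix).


2041920106 = 79B53A6A hex

79B53A6A


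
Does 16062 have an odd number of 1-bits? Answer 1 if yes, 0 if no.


0b11111010111110 has 11 ones => parity 1

1


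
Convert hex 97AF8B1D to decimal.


97AF8B1D hex = 2544864029 decimal

2544864029


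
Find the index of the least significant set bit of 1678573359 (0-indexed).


0b1100100000011001111111100101111. Lowest set bit at position 0

0


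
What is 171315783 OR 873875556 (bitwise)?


0b1010001101100001001001000111 | 0b110100000101100100100001100100 = 0b111110001101100101101001100111 = 1043749479

1043749479


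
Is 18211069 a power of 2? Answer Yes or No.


0b1000101011110000011111101. Multiple bits set => No

No


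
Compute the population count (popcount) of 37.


0b100101 has 3 set bits

3


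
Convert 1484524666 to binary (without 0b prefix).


1484524666 = 1011000011111000000110001111010 in binary

1011000011111000000110001111010


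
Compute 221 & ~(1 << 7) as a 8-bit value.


221 & ~(1 << 7) = 93

93


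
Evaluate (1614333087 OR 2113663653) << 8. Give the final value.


Step 1: 1614333087 | 2113663653 = 2113664703
Step 2: 2113664703 << 8 = 541098163968

541098163968


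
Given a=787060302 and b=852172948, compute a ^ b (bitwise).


787060302 ^ 852172948 = 472037082

472037082


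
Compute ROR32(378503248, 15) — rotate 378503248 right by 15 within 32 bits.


Rotate 0b10110100011111000000001010000 right by 15 (32-bit) = 0b101000000010110100011111 = 10497311

10497311


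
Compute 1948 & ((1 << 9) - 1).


1948 & 511 = 412

412


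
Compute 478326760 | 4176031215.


0b11100100000101010111111101000 | 0b11111000111010010010110111101111 = 0b11111100111010111010111111101111 = 4243304431

4243304431


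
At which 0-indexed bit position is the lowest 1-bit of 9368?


0b10010010011000. Lowest set bit at position 3

3


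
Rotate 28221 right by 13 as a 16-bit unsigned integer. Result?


Rotate 0b110111000111101 right by 13 (16-bit) = 0b111000111101011 = 29163

29163


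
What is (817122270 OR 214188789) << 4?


Step 1: 817122270 | 214188789 = 1022643199
Step 2: 1022643199 << 4 = 16362291184

16362291184


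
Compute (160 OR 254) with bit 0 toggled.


Step 1: 160 | 254 = 254
Step 2: 254 ^ (1 << 0) = 254 ^ 1 = 255

255


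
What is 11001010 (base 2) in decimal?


11001010 in decimal = 202

202


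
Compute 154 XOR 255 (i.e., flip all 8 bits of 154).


154 ^ 255 = 101

101


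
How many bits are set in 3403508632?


0b11001010110111010110101110011000 has 18 set bits

18


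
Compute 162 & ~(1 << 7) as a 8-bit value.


162 & ~(1 << 7) = 34

34


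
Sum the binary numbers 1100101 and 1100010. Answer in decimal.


1100101 + 1100010 = 11000111 = 199

199


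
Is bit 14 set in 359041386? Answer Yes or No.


0b10101011001101000100101101010, bit 14 = 0. No

No


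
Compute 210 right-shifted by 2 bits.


0b11010010 >> 2 = 0b110100 = 52

52


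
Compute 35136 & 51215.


0b1000100101000000 & 0b1100100000001111 = 0b1000100000000000 = 34816

34816


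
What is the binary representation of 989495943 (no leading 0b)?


989495943 = 111010111110101000001010000111 in binary

111010111110101000001010000111


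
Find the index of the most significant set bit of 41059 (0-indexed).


0b1010000001100011. Highest set bit at position 15

15


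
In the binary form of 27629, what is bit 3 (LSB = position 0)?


0b110101111101101, position 3 = 1

1


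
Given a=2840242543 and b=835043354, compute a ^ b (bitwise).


2840242543 ^ 835043354 = 2559535477

2559535477


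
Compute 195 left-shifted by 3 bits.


0b11000011 << 3 = 0b11000011000 = 1560

1560


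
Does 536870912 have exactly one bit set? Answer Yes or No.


0b100000000000000000000000000000. Only one bit set => Yes

Yes


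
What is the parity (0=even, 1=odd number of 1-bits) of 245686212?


0b1110101001001101111111000100 has 16 ones => parity 0

0
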